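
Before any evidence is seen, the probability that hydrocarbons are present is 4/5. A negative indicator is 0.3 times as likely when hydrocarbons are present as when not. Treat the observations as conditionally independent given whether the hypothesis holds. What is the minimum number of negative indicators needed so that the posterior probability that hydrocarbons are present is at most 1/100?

Prior odds: 0.8 ÷ 0.2 = 4.
Likelihood ratio per negative indicator = 0.3.
Target odds: 0.01 ÷ 0.99 = 1/99.
Require 0.3ⁿ ≤ 1/99 ÷ 4 = 1/396.
0.3⁴ = 0.0081 is still above 1/396 but 0.3⁵ = 243/100000 is at or below it, so n = 5.

5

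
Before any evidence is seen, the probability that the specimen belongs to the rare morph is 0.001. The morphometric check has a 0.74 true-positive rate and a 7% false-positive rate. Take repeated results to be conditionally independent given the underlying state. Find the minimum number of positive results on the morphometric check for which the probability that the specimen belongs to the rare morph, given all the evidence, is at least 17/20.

Prior odds: 0.001 ÷ 0.999 = 1/999.
Likelihood ratio of a positive result = 0.74/0.07 = 74/7.
Target posterior odds = 0.85/0.15 = 17/3.
Require (74/7)ⁿ ≥ 17/3 ÷ (1/999) = 5661.
(74/7)³ = 405224/343 falls short of 5661 but (74/7)⁴ = 29986576/2401 reaches it, so n = 4.

4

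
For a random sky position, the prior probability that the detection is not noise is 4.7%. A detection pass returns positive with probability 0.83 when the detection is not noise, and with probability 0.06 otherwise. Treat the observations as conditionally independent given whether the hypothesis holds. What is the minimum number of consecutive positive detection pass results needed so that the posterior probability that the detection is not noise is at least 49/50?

3

Prior odds = 0.047/0.953 = 47/953.
Likelihood ratio of a positive result = 0.83/0.06 = 83/6.
Target posterior odds = 0.98/0.02 = 49.
Require (83/6)ⁿ ≥ 49 ÷ (47/953) = 46697/47.
(83/6)² = 6889/36 falls short of 46697/47 but (83/6)³ = 571787/216 reaches it, so n = 3.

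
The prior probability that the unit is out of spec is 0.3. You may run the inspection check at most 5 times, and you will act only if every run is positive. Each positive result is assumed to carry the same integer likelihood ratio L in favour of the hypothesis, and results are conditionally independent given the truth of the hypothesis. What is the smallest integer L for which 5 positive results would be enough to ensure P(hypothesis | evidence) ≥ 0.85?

2

Prior odds = 0.3/0.7 = 3/7.
Target odds = 0.85/0.15 = 17/3.
Need L⁵ ≥ 17/3 ÷ (3/7) = 119/9.
1⁵ = 1 < 119/9 ≤ 32 = 2⁵, so L = 2.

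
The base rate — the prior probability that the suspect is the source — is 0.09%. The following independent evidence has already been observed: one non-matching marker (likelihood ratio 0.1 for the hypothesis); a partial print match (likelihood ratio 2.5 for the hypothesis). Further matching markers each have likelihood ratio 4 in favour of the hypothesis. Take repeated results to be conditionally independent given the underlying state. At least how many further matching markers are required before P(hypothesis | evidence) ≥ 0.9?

8

Prior odds = 0.0009/0.9991 = 9/9991.
Combined Bayes factor of the evidence already in hand = 0.1 × 2.5 = 0.25.
Odds after that evidence = (9/9991) × 0.25 = 9/39964.
Target odds = 0.9/0.1 = 9.
Need 4ⁿ ≥ 9 ÷ (9/39964) = 39964.
4⁷ = 16384 falls short of 39964 but 4⁸ = 65536 reaches it, so n = 8.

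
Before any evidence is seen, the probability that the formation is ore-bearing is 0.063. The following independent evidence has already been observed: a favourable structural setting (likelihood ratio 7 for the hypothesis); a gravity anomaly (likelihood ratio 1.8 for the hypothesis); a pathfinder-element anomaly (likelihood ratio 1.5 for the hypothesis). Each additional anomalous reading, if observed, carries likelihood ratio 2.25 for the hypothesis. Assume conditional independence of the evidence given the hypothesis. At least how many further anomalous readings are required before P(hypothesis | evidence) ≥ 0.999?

Prior odds = 0.063/0.937 = 63/937.
Combined Bayes factor of the evidence already in hand = 7 × 1.8 × 1.5 = 18.9.
Odds after that evidence = (63/937) × 18.9 = 11907/9370.
Target odds = 0.999/0.001 = 999.
Need 2.25ⁿ ≥ 999 ÷ (11907/9370) = 346690/441.
2.25⁸ = 43046721/65536 falls short of 346690/441 but 2.25⁹ = 387420489/262144 reaches it, so n = 9.

9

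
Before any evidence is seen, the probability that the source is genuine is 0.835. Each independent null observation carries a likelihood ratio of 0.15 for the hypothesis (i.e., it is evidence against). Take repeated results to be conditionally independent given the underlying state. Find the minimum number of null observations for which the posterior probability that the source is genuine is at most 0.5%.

Prior odds: 0.835 ÷ 0.165 = 167/33.
Likelihood ratio per null observation = 0.15.
Target odds: 0.005 ÷ 0.995 = 1/199.
Require 0.15ⁿ ≤ 1/199 ÷ (167/33) = 33/33233.
0.15³ = 0.003375 is still above 33/33233 but 0.15⁴ = 81/160000 is at or below it, so n = 4.

4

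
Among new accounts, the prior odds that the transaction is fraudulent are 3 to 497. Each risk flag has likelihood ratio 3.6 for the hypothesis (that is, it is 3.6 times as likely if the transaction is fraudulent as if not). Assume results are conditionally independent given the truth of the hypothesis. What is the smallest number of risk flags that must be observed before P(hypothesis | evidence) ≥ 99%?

Prior odds = 3/497.
Likelihood ratio per risk flag = 3.6.
Target posterior odds = 0.99/0.01 = 99.
Need (3/497) × 3.6ⁿ ≥ 99, i.e. 3.6ⁿ ≥ 16401.
3.6⁷ = 612220032/78125 falls short of 16401 but 3.6⁸ ≈28211.1 reaches it, so n = 8.

8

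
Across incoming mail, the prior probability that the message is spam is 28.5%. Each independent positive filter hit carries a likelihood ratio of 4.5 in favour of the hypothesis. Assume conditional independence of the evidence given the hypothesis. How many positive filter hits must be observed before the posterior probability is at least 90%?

Prior odds: 0.285 ÷ 0.715 = 57/143.
Likelihood ratio per positive filter hit = 4.5.
Target posterior odds = 0.9/0.1 = 9.
Require 4.5ⁿ ≥ 9 ÷ (57/143) = 429/19.
4.5² = 20.25 falls short of 429/19 but 4.5³ = 91.125 reaches it, so n = 3.

3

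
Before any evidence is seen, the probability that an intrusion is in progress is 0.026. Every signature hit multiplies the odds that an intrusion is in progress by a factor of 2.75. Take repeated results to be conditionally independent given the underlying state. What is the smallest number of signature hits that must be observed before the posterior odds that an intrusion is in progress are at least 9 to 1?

Prior odds: 0.026 ÷ 0.974 = 13/487.
Likelihood ratio per signature hit = 2.75.
Target odds = 9.
Need (13/487) × 2.75ⁿ ≥ 9, i.e. 2.75ⁿ ≥ 4383/13.
2.75⁵ = 161051/1024 falls short of 4383/13 but 2.75⁶ = 1771561/4096 reaches it, so n = 6.

6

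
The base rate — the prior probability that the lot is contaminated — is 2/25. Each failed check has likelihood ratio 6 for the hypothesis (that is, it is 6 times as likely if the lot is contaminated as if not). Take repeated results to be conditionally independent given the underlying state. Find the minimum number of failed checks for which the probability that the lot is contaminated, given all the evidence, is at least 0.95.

4

Prior odds: 0.08 ÷ 0.92 = 2/23.
Likelihood ratio per failed check = 6.
Target posterior odds = 0.95/0.05 = 19.
Need (2/23) × 6ⁿ ≥ 19, i.e. 6ⁿ ≥ 218.5.
6³ = 216 falls short of 218.5 but 6⁴ = 1296 reaches it, so n = 4.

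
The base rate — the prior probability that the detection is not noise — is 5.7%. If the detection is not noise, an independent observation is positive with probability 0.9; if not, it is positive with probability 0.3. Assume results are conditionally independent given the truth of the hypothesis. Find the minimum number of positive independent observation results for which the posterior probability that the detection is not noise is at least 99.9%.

9

Prior odds: 0.057 ÷ 0.943 = 57/943.
Likelihood ratio of a positive = 0.9/0.3 = 3.
Target posterior odds = 0.999/0.001 = 999.
Require 3ⁿ ≥ 999 ÷ (57/943) = 314019/19.
3⁸ = 6561 falls short of 314019/19 but 3⁹ = 19683 reaches it, so n = 9.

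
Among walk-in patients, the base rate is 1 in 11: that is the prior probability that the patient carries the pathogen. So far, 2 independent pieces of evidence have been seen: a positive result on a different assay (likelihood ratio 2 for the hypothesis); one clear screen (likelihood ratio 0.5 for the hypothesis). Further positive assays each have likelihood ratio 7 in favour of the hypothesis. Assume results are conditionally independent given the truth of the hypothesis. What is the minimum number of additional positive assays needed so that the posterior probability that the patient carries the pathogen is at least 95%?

3

Prior odds = (1/11)/(10/11) = 0.1.
Combined Bayes factor of the evidence already in hand = 2 × 0.5 = 1.
Odds after that evidence = 0.1 × 1 = 0.1.
Target odds = 0.95/0.05 = 19.
Need 7ⁿ ≥ 19 ÷ 0.1 = 190.
7² = 49 falls short of 190 but 7³ = 343 reaches it, so n = 3.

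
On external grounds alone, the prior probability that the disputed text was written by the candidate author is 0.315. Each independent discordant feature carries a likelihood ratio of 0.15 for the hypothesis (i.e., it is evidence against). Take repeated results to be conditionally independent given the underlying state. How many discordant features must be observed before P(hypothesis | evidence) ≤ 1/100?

Prior odds = 0.315/0.685 = 63/137.
Likelihood ratio per discordant feature = 0.15.
Target odds: 0.01 ÷ 0.99 = 1/99.
Need (63/137) × 0.15ⁿ ≤ 1/99, i.e. 0.15ⁿ ≤ 137/6237.
0.15² = 0.0225 is still above 137/6237 but 0.15³ = 0.003375 is at or below it, so n = 3.

3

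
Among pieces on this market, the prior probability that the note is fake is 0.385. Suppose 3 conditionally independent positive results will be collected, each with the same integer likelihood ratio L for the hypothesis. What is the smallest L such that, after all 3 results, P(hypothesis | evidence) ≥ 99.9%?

12

Prior odds = 0.385/0.615 = 77/123.
Target odds = 0.999/0.001 = 999.
Need L³ ≥ 999 ÷ (77/123) = 122877/77.
11³ = 1331 < 122877/77 ≤ 1728 = 12³, so L = 12.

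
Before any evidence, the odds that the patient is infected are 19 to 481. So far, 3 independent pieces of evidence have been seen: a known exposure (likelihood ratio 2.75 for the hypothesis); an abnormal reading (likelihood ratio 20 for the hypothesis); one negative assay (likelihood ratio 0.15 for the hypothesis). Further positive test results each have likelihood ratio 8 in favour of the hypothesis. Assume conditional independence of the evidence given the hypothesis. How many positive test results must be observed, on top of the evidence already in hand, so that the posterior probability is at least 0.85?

2

Prior odds = 19/481.
Combined Bayes factor of the evidence already in hand = 2.75 × 20 × 0.15 = 8.25.
Odds after that evidence = (19/481) × 8.25 = 627/1924.
Target odds = 0.85/0.15 = 17/3.
Need 8ⁿ ≥ 17/3 ÷ (627/1924) = 32708/1881.
8¹ = 8 falls short of 32708/1881 but 8² = 64 reaches it, so n = 2.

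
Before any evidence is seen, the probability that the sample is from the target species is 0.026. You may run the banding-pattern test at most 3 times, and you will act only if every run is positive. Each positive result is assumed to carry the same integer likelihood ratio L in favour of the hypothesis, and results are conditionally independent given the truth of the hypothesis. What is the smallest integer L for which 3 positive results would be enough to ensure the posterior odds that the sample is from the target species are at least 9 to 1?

7

Prior odds = 0.026/0.974 = 13/487.
Target odds = 9.
Need L³ ≥ 9 ÷ (13/487) = 4383/13.
6³ = 216 < 4383/13 ≤ 343 = 7³, so L = 7.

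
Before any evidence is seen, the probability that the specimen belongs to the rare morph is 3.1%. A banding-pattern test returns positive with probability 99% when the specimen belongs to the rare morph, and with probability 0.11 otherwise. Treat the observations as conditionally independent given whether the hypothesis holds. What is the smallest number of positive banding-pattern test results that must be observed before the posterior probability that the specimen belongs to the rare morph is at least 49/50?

4

Prior odds: 0.031 ÷ 0.969 = 31/969.
Likelihood ratio of a positive result = 0.99/0.11 = 9.
Target posterior odds = 0.98/0.02 = 49.
Need (31/969) × 9ⁿ ≥ 49, i.e. 9ⁿ ≥ 47481/31.
9³ = 729 falls short of 47481/31 but 9⁴ = 6561 reaches it, so n = 4.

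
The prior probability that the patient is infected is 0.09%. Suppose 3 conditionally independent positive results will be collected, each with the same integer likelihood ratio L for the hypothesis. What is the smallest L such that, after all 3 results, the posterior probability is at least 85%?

19

Prior odds = 0.0009/0.9991 = 9/9991.
Target odds = 0.85/0.15 = 17/3.
Need L³ ≥ 17/3 ÷ (9/9991) = 169847/27.
18³ = 5832 < 169847/27 ≤ 6859 = 19³, so L = 19.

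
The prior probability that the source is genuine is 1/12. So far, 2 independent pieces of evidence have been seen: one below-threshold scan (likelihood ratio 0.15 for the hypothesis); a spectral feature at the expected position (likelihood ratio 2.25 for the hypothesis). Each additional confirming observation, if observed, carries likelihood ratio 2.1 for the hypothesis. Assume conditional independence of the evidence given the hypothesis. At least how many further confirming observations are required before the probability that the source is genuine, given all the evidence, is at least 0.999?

15

Prior odds = (1/12)/(11/12) = 1/11.
Combined Bayes factor of the evidence already in hand = 0.15 × 2.25 = 0.3375.
Odds after that evidence = (1/11) × 0.3375 = 27/880.
Target odds = 0.999/0.001 = 999.
Need 2.1ⁿ ≥ 999 ÷ (27/880) = 32560.
2.1¹⁴ ≈32439.2 falls short of 32560 but 2.1¹⁵ ≈68122.3 reaches it, so n = 15.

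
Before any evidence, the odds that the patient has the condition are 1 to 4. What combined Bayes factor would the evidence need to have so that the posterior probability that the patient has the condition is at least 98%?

196

Prior odds = 0.25.
Target odds = 0.98/0.02 = 49.
Required Bayes factor = 49 ÷ 0.25 = 196.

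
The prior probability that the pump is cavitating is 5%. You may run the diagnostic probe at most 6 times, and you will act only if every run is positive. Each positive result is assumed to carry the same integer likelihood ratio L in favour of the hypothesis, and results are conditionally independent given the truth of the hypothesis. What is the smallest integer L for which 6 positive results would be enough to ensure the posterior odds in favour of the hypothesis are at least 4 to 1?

Prior odds = 0.05/0.95 = 1/19.
Target odds = 4.
Need L⁶ ≥ 4 ÷ (1/19) = 76.
2⁶ = 64 < 76 ≤ 729 = 3⁶, so L = 3.

3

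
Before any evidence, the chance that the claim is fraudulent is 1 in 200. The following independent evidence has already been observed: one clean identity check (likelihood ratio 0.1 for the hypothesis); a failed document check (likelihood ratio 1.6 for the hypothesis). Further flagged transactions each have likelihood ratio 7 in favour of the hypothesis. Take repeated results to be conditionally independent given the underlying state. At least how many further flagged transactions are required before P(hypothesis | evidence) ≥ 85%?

5

Prior odds = 0.005/0.995 = 1/199.
Combined Bayes factor of the evidence already in hand = 0.1 × 1.6 = 0.16.
Odds after that evidence = (1/199) × 0.16 = 4/4975.
Target odds = 0.85/0.15 = 17/3.
Need 7ⁿ ≥ 17/3 ÷ (4/4975) = 84575/12.
7⁴ = 2401 falls short of 84575/12 but 7⁵ = 16807 reaches it, so n = 5.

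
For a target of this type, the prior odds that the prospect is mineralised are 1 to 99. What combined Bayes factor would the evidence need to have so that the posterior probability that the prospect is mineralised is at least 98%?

4851

Prior odds = 1/99.
Target odds = 0.98/0.02 = 49.
Required Bayes factor = 49 ÷ (1/99) = 4851.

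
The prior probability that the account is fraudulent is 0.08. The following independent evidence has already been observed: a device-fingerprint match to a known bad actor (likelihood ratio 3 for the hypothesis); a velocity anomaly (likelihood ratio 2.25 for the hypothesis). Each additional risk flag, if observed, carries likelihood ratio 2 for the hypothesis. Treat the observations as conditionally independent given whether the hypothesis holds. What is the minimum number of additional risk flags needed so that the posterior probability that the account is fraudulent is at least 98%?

Prior odds = 0.08/0.92 = 2/23.
Combined Bayes factor of the evidence already in hand = 3 × 2.25 = 6.75.
Odds after that evidence = (2/23) × 6.75 = 27/46.
Target odds = 0.98/0.02 = 49.
Need 2ⁿ ≥ 49 ÷ (27/46) = 2254/27.
2⁶ = 64 falls short of 2254/27 but 2⁷ = 128 reaches it, so n = 7.

7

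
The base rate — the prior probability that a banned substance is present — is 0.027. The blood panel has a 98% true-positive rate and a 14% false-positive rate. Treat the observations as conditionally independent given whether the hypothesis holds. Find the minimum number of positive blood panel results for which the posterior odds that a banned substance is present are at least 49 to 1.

4

Prior odds = 0.027/0.973 = 27/973.
Likelihood ratio of a positive result = 0.98/0.14 = 7.
Target odds = 49.
Require 7ⁿ ≥ 49 ÷ (27/973) = 47677/27.
7³ = 343 falls short of 47677/27 but 7⁴ = 2401 reaches it, so n = 4.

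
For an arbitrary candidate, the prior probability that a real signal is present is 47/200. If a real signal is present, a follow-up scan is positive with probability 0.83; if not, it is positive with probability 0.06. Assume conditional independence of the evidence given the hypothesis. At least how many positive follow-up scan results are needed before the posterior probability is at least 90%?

2

Prior odds = 0.235/0.765 = 47/153.
Likelihood ratio of a positive = 0.83/0.06 = 83/6.
Target odds: 0.9 ÷ 0.1 = 9.
Require (83/6)ⁿ ≥ 9 ÷ (47/153) = 1377/47.
(83/6)¹ = 83/6 falls short of 1377/47 but (83/6)² = 6889/36 reaches it, so n = 2.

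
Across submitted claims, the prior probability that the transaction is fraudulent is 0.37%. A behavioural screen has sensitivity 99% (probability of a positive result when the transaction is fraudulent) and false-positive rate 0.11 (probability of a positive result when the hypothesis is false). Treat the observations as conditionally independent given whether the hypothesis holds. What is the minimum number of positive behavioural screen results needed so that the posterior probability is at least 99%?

Prior odds = 0.0037/0.9963 = 37/9963.
Likelihood ratio of a positive result = 0.99/0.11 = 9.
Target posterior odds = 0.99/0.01 = 99.
Require 9ⁿ ≥ 99 ÷ (37/9963) = 986337/37.
9⁴ = 6561 falls short of 986337/37 but 9⁵ = 59049 reaches it, so n = 5.

5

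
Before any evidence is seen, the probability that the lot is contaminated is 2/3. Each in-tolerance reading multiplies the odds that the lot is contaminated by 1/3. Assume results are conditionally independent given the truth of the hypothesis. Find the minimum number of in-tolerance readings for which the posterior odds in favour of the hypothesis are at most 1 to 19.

Prior odds = (2/3)/(1/3) = 2.
Likelihood ratio per in-tolerance reading = 1/3.
Target odds = 1/19.
Need 2 × (1/3)ⁿ ≤ 1/19, i.e. (1/3)ⁿ ≤ 1/38.
(1/3)³ = 1/27 is still above 1/38 but (1/3)⁴ = 1/81 is at or below it, so n = 4.

4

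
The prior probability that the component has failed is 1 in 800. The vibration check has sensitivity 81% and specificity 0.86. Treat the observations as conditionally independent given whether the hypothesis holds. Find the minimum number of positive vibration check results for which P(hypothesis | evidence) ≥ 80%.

Prior odds = 0.00125/0.99875 = 1/799.
False-positive rate = 1 − 0.86 = 0.14; likelihood ratio of a positive = 0.81/0.14 = 81/14.
Target posterior odds = 0.8/0.2 = 4.
Need (1/799) × (81/14)ⁿ ≥ 4, i.e. (81/14)ⁿ ≥ 3196.
(81/14)⁴ = 43046721/38416 falls short of 3196 but (81/14)⁵ ≈6483.13 reaches it, so n = 5.

5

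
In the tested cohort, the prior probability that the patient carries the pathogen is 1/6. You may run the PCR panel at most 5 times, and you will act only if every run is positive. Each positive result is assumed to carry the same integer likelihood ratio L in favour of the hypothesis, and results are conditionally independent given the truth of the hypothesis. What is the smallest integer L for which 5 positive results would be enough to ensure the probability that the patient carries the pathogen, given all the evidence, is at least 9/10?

3

Prior odds = (1/6)/(5/6) = 0.2.
Target odds = 0.9/0.1 = 9.
Need L⁵ ≥ 9 ÷ 0.2 = 45.
2⁵ = 32 < 45 ≤ 243 = 3⁵, so L = 3.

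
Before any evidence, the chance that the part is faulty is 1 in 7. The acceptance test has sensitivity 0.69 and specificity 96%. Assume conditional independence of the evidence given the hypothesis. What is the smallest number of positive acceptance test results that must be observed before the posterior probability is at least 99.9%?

Prior odds = (1/7)/(6/7) = 1/6.
False-positive rate = 1 − 0.96 = 0.04; likelihood ratio of a positive = 0.69/0.04 = 17.25.
Target posterior odds = 0.999/0.001 = 999.
Need (1/6) × 17.25ⁿ ≥ 999, i.e. 17.25ⁿ ≥ 5994.
17.25³ = 5132.953125 falls short of 5994 but 17.25⁴ = 22667121/256 reaches it, so n = 4.

4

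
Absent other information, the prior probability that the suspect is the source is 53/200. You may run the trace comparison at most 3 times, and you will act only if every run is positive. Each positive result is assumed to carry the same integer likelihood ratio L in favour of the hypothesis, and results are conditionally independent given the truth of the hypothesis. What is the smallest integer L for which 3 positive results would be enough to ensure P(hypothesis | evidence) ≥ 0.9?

3

Prior odds = 0.265/0.735 = 53/147.
Target odds = 0.9/0.1 = 9.
Need L³ ≥ 9 ÷ (53/147) = 1323/53.
2³ = 8 < 1323/53 ≤ 27 = 3³, so L = 3.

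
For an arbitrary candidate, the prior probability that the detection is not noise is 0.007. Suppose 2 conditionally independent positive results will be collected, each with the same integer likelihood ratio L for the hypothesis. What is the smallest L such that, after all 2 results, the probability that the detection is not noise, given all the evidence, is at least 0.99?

Prior odds = 0.007/0.993 = 7/993.
Target odds = 0.99/0.01 = 99.
Need L² ≥ 99 ÷ (7/993) = 98307/7.
118² = 13924 < 98307/7 ≤ 14161 = 119², so L = 119.

119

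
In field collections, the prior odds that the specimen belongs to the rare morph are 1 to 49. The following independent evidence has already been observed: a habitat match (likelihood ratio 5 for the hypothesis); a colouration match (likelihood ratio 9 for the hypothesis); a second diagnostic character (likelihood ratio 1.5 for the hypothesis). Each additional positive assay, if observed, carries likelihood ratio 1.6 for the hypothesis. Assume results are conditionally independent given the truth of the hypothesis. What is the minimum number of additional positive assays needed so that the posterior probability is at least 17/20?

4

Prior odds = 1/49.
Combined Bayes factor of the evidence already in hand = 5 × 9 × 1.5 = 67.5.
Odds after that evidence = (1/49) × 67.5 = 135/98.
Target odds = 0.85/0.15 = 17/3.
Need 1.6ⁿ ≥ 17/3 ÷ (135/98) = 1666/405.
1.6³ = 4.096 falls short of 1666/405 but 1.6⁴ = 6.5536 reaches it, so n = 4.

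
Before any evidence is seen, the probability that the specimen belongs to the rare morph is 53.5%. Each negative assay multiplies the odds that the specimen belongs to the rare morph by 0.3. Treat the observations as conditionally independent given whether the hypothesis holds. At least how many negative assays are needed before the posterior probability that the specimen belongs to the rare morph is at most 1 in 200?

5

Prior odds = 0.535/0.465 = 107/93.
Likelihood ratio per negative assay = 0.3.
Target odds: 0.005 ÷ 0.995 = 1/199.
Need (107/93) × 0.3ⁿ ≤ 1/199, i.e. 0.3ⁿ ≤ 93/21293.
0.3⁴ = 0.0081 is still above 93/21293 but 0.3⁵ = 243/100000 is at or below it, so n = 5.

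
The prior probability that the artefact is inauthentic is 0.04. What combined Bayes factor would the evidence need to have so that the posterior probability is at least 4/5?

Prior odds = 0.04/0.96 = 1/24.
Target odds = 0.8/0.2 = 4.
Required Bayes factor = 4 ÷ (1/24) = 96.

96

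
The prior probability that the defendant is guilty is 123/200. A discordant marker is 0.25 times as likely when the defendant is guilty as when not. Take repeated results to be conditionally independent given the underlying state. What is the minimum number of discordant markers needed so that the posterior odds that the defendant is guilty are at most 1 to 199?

5

Prior odds: 0.615 ÷ 0.385 = 123/77.
Likelihood ratio per discordant marker = 0.25.
Target odds = 1/199.
Require 0.25ⁿ ≤ 1/199 ÷ (123/77) = 77/24477.
0.25⁴ = 0.00390625 is still above 77/24477 but 0.25⁵ = 1/1024 is at or below it, so n = 5.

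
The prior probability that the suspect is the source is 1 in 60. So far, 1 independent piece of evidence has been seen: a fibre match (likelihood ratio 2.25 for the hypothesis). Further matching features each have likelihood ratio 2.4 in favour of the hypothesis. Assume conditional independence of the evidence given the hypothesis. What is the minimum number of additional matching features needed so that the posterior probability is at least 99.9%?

12

Prior odds = (1/60)/(59/60) = 1/59.
Bayes factor of the evidence already in hand = 2.25.
Odds after that evidence = (1/59) × 2.25 = 9/236.
Target odds = 0.999/0.001 = 999.
Need 2.4ⁿ ≥ 999 ÷ (9/236) = 26196.
2.4¹¹ ≈15216.8 falls short of 26196 but 2.4¹² ≈36520.3 reaches it, so n = 12.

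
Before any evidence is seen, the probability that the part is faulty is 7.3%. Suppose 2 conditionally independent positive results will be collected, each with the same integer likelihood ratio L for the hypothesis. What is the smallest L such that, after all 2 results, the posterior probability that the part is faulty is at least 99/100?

Prior odds = 0.073/0.927 = 73/927.
Target odds = 0.99/0.01 = 99.
Need L² ≥ 99 ÷ (73/927) = 91773/73.
35² = 1225 < 91773/73 ≤ 1296 = 36², so L = 36.

36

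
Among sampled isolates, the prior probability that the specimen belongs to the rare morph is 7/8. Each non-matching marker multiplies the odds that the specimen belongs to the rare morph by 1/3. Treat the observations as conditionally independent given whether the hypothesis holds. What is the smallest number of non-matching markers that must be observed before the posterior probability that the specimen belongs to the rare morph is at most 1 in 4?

3

Prior odds = 0.875/0.125 = 7.
Likelihood ratio per non-matching marker = 1/3.
Target odds: 0.25 ÷ 0.75 = 1/3.
Need 7 × (1/3)ⁿ ≤ 1/3, i.e. (1/3)ⁿ ≤ 1/21.
(1/3)² = 1/9 is still above 1/21 but (1/3)³ = 1/27 is at or below it, so n = 3.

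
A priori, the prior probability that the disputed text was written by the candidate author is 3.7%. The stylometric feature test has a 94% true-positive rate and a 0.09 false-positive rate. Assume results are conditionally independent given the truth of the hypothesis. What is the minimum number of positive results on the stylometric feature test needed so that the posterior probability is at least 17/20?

3

Prior odds: 0.037 ÷ 0.963 = 37/963.
Likelihood ratio of a positive result = 0.94/0.09 = 94/9.
Target posterior odds = 0.85/0.15 = 17/3.
Require (94/9)ⁿ ≥ 17/3 ÷ (37/963) = 5457/37.
(94/9)² = 8836/81 falls short of 5457/37 but (94/9)³ = 830584/729 reaches it, so n = 3.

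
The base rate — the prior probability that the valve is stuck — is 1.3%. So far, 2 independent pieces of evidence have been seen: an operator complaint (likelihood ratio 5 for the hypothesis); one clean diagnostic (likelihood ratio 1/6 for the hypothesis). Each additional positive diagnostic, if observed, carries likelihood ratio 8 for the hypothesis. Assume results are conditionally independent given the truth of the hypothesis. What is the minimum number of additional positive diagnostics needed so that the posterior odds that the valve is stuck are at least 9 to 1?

Prior odds = 0.013/0.987 = 13/987.
Combined Bayes factor of the evidence already in hand = 5 × (1/6) = 5/6.
Odds after that evidence = (13/987) × 5/6 = 65/5922.
Target odds = 9.
Need 8ⁿ ≥ 9 ÷ (65/5922) = 53298/65.
8³ = 512 falls short of 53298/65 but 8⁴ = 4096 reaches it, so n = 4.

4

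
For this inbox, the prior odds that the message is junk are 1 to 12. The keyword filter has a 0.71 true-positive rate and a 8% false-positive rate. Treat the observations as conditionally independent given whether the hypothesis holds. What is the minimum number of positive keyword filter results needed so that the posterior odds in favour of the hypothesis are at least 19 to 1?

3

Prior odds = 1/12.
Likelihood ratio of a positive result = 0.71/0.08 = 8.875.
Target odds = 19.
Need (1/12) × 8.875ⁿ ≥ 19, i.e. 8.875ⁿ ≥ 228.
8.875² = 78.765625 falls short of 228 but 8.875³ = 357911/512 reaches it, so n = 3.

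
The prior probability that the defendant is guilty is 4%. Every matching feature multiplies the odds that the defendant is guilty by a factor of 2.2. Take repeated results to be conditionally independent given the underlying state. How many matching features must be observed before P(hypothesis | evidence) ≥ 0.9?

7

Prior odds = 0.04/0.96 = 1/24.
Likelihood ratio per matching feature = 2.2.
Target odds: 0.9 ÷ 0.1 = 9.
Require 2.2ⁿ ≥ 9 ÷ (1/24) = 216.
2.2⁶ = 1771561/15625 falls short of 216 but 2.2⁷ = 19487171/78125 reaches it, so n = 7.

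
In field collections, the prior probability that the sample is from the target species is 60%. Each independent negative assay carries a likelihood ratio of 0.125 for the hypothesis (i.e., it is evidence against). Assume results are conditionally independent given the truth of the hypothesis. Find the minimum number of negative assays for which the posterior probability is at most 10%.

2

Prior odds = 0.6/0.4 = 1.5.
Likelihood ratio per negative assay = 0.125.
Target odds: 0.1 ÷ 0.9 = 1/9.
Need 1.5 × 0.125ⁿ ≤ 1/9, i.e. 0.125ⁿ ≤ 2/27.
0.125¹ = 0.125 is still above 2/27 but 0.125² = 0.015625 is at or below it, so n = 2.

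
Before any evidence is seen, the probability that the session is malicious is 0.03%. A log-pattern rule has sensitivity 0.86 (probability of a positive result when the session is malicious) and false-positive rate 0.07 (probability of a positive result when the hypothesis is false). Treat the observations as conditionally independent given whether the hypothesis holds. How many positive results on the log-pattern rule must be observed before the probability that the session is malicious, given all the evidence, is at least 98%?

5

Prior odds: 0.0003 ÷ 0.9997 = 3/9997.
Likelihood ratio of a positive result = 0.86/0.07 = 86/7.
Target odds: 0.98 ÷ 0.02 = 49.
Need (3/9997) × (86/7)ⁿ ≥ 49, i.e. (86/7)ⁿ ≥ 489853/3.
(86/7)⁴ = 54700816/2401 falls short of 489853/3 but (86/7)⁵ ≈279899 reaches it, so n = 5.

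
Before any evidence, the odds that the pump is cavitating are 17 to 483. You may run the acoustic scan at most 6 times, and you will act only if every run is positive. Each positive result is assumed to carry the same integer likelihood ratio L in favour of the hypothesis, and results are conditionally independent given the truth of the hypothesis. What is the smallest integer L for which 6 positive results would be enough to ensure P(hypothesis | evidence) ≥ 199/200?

5

Prior odds = 17/483.
Target odds = 0.995/0.005 = 199.
Need L⁶ ≥ 199 ÷ (17/483) = 96117/17.
4⁶ = 4096 < 96117/17 ≤ 15625 = 5⁶, so L = 5.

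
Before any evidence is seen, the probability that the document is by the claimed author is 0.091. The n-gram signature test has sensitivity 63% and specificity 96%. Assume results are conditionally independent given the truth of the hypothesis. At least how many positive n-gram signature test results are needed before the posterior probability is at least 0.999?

4

Prior odds = 0.091/0.909 = 91/909.
False-positive rate = 1 − 0.96 = 0.04; likelihood ratio of a positive = 0.63/0.04 = 15.75.
Target odds: 0.999 ÷ 0.001 = 999.
Need (91/909) × 15.75ⁿ ≥ 999, i.e. 15.75ⁿ ≥ 908091/91.
15.75³ = 3906.984375 falls short of 908091/91 but 15.75⁴ = 15752961/256 reaches it, so n = 4.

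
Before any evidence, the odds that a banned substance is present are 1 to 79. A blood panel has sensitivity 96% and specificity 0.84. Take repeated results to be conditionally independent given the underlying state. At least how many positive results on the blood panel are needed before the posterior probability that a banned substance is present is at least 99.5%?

Prior odds = 1/79.
False-positive rate = 1 − 0.84 = 0.16; likelihood ratio of a positive = 0.96/0.16 = 6.
Target posterior odds = 0.995/0.005 = 199.
Need (1/79) × 6ⁿ ≥ 199, i.e. 6ⁿ ≥ 15721.
6⁵ = 7776 falls short of 15721 but 6⁶ = 46656 reaches it, so n = 6.

6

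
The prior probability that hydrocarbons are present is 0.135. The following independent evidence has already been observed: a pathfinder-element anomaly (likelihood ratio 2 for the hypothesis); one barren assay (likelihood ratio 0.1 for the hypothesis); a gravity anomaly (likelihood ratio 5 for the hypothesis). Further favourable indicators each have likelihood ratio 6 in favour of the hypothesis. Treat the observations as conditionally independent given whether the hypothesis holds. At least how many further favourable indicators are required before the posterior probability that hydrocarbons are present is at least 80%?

2

Prior odds = 0.135/0.865 = 27/173.
Combined Bayes factor of the evidence already in hand = 2 × 0.1 × 5 = 1.
Odds after that evidence = (27/173) × 1 = 27/173.
Target odds = 0.8/0.2 = 4.
Need 6ⁿ ≥ 4 ÷ (27/173) = 692/27.
6¹ = 6 falls short of 692/27 but 6² = 36 reaches it, so n = 2.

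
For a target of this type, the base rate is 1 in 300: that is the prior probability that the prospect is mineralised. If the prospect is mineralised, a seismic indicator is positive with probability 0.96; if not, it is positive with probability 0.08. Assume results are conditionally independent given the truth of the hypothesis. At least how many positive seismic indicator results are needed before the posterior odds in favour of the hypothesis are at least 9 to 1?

4

Prior odds = (1/300)/(299/300) = 1/299.
Likelihood ratio of a positive = 0.96/0.08 = 12.
Target odds = 9.
Require 12ⁿ ≥ 9 ÷ (1/299) = 2691.
12³ = 1728 falls short of 2691 but 12⁴ = 20736 reaches it, so n = 4.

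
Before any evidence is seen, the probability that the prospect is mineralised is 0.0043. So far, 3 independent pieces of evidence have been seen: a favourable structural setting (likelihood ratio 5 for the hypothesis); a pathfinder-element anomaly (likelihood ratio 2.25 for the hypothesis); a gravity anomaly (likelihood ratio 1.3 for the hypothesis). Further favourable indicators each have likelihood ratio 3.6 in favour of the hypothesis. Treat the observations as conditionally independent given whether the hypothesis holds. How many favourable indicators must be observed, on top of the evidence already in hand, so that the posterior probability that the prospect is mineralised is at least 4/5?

Prior odds = 0.0043/0.9957 = 43/9957.
Combined Bayes factor of the evidence already in hand = 5 × 2.25 × 1.3 = 14.625.
Odds after that evidence = (43/9957) × 14.625 = 1677/26552.
Target odds = 0.8/0.2 = 4.
Need 3.6ⁿ ≥ 4 ÷ (1677/26552) = 106208/1677.
3.6³ = 46.656 falls short of 106208/1677 but 3.6⁴ = 167.9616 reaches it, so n = 4.

4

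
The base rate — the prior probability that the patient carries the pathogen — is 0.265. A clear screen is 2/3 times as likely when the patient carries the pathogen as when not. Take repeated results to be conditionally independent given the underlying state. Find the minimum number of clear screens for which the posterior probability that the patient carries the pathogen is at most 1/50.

8

Prior odds: 0.265 ÷ 0.735 = 53/147.
Likelihood ratio per clear screen = 2/3.
Target posterior odds = 0.02/0.98 = 1/49.
Require (2/3)ⁿ ≤ 1/49 ÷ (53/147) = 3/53.
(2/3)⁷ = 128/2187 is still above 3/53 but (2/3)⁸ = 256/6561 is at or below it, so n = 8.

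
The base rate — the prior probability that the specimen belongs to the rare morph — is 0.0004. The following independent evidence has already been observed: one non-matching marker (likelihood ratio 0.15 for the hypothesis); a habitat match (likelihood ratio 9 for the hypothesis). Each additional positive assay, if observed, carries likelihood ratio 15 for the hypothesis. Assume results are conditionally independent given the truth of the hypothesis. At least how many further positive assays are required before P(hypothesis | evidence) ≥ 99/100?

5

Prior odds = 0.0004/0.9996 = 1/2499.
Combined Bayes factor of the evidence already in hand = 0.15 × 9 = 1.35.
Odds after that evidence = (1/2499) × 1.35 = 9/16660.
Target odds = 0.99/0.01 = 99.
Need 15ⁿ ≥ 99 ÷ (9/16660) = 183260.
15⁴ = 50625 falls short of 183260 but 15⁵ = 759375 reaches it, so n = 5.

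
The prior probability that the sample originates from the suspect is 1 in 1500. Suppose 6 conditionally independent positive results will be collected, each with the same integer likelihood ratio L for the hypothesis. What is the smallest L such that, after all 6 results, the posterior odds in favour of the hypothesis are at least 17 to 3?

5

Prior odds = (1/1500)/(1499/1500) = 1/1499.
Target odds = 17/3.
Need L⁶ ≥ 17/3 ÷ (1/1499) = 25483/3.
4⁶ = 4096 < 25483/3 ≤ 15625 = 5⁶, so L = 5.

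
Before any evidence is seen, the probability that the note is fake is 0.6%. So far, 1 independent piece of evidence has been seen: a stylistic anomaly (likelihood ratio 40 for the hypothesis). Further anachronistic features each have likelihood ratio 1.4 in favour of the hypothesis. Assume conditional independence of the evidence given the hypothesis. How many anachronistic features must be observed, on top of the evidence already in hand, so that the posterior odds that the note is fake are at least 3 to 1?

8

Prior odds = 0.006/0.994 = 3/497.
Bayes factor of the evidence already in hand = 40.
Odds after that evidence = (3/497) × 40 = 120/497.
Target odds = 3.
Need 1.4ⁿ ≥ 3 ÷ (120/497) = 12.425.
1.4⁷ = 823543/78125 falls short of 12.425 but 1.4⁸ = 5764801/390625 reaches it, so n = 8.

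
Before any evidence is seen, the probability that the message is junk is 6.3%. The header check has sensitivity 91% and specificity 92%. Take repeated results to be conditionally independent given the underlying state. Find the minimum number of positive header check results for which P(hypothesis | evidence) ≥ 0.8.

2

Prior odds: 0.063 ÷ 0.937 = 63/937.
False-positive rate = 1 − 0.92 = 0.08; likelihood ratio of a positive = 0.91/0.08 = 11.375.
Target posterior odds = 0.8/0.2 = 4.
Require 11.375ⁿ ≥ 4 ÷ (63/937) = 3748/63.
11.375¹ = 11.375 falls short of 3748/63 but 11.375² = 129.390625 reaches it, so n = 2.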